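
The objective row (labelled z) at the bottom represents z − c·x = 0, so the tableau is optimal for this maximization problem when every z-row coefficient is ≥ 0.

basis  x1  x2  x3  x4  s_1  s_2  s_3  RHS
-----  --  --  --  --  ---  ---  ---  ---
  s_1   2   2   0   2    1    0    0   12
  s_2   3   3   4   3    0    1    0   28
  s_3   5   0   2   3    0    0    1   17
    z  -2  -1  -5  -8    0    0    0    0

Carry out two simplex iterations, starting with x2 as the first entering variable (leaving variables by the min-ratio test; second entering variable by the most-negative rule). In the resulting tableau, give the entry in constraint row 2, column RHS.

10

Ratio test on column x2 — row 1: 12/2 = 6; row 2: 28/3 = 28/3; row 3: entry 0 ≤ 0. Minimum is 6 at row 1 (s_1 leaves); pivot element 2.
Divide row 1 by 2; eliminate column x2 from the other rows.
Second iteration: most negative z-row entry is -7 in column x4, so x4 enters.
Ratio test on column x4 — row 1: 6/1 = 6; row 2: entry 0 ≤ 0; row 3: 17/3 = 17/3. Minimum is 17/3 at row 3 (s_3 leaves); pivot element 3.
Divide row 3 by 3; eliminate column x4 from the other rows.
After both pivots, the entry at constraint row 2, column RHS is 10.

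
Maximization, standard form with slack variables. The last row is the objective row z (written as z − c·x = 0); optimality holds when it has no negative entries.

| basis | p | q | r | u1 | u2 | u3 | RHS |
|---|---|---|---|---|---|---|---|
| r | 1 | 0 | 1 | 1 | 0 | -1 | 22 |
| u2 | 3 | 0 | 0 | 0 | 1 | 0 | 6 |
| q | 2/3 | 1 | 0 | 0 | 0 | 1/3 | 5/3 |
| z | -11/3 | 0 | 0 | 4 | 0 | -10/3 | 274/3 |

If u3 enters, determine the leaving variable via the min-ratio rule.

q

Column u3 entries and ratios — r: -1 ≤ 0, skip; u2: 0 ≤ 0, skip; q: (5/3)/(1/3) = 5.
Smallest ratio is 5 in the row of q, so q leaves.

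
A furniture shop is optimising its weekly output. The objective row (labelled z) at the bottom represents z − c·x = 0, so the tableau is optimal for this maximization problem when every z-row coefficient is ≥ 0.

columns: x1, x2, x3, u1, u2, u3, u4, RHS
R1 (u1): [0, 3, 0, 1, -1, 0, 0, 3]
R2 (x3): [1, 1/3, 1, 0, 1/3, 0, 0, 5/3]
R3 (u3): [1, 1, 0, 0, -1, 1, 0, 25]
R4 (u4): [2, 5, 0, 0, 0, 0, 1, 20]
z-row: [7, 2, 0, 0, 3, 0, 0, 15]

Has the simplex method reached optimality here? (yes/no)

Every z-row coefficient is ≥ 0, so the tableau is optimal.

yes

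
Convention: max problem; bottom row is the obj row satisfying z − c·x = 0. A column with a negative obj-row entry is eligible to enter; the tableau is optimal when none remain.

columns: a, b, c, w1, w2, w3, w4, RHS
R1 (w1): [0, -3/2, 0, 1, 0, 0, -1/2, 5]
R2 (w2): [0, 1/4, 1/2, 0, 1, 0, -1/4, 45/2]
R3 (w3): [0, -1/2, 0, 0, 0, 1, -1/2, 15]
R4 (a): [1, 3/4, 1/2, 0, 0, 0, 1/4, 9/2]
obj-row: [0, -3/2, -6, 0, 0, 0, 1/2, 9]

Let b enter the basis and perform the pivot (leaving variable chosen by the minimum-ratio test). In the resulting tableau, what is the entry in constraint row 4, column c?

Ratio test on column b — row 1: entry -3/2 ≤ 0; row 2: (45/2)/(1/4) = 90; row 3: entry -1/2 ≤ 0; row 4: (9/2)/(3/4) = 6. Minimum is 6 at row 4 (a leaves); pivot element 3/4.
Divide row 4 by 3/4; eliminate column b from the other rows.
In the new row 4, the c entry is the old entry divided by the pivot: (1/2)/(3/4) = 2/3.

2/3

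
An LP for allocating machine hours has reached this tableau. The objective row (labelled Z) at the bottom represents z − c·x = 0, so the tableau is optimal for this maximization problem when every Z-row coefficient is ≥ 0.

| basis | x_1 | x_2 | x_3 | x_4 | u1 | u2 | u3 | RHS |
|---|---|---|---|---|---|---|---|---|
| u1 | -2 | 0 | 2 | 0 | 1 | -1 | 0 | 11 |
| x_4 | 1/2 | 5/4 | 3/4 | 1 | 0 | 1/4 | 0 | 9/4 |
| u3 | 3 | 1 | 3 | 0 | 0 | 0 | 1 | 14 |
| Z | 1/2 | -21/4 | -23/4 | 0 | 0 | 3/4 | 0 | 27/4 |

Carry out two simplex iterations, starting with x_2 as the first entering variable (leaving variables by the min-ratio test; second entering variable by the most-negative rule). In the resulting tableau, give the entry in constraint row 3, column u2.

-1

Ratio test on column x_2 — row 1: entry 0 ≤ 0; row 2: (9/4)/(5/4) = 9/5; row 3: 14/1 = 14. Minimum is 9/5 at row 2 (x_4 leaves); pivot element 5/4.
Divide row 2 by 5/4; eliminate column x_2 from the other rows.
Second iteration: most negative Z-row entry is -13/5 in column x_3, so x_3 enters.
Ratio test on column x_3 — row 1: 11/2 = 11/2; row 2: (9/5)/(3/5) = 3; row 3: (61/5)/(12/5) = 61/12. Minimum is 3 at row 2 (x_2 leaves); pivot element 3/5.
Divide row 2 by 3/5; eliminate column x_3 from the other rows.
After both pivots, the entry at constraint row 3, column u2 is -1.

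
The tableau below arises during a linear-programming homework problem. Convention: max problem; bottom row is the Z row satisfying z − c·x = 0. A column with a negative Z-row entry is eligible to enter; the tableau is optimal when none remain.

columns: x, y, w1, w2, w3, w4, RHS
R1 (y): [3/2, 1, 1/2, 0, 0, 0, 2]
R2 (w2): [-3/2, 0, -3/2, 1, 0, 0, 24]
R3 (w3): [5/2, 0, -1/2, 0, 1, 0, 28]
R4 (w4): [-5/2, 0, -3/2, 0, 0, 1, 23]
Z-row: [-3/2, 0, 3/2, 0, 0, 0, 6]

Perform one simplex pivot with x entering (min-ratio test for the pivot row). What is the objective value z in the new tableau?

Ratio test on column x — row 1: 2/(3/2) = 4/3; row 2: entry -3/2 ≤ 0; row 3: 28/(5/2) = 56/5; row 4: entry -5/2 ≤ 0. Minimum is 4/3 at row 1 (y leaves); pivot element 3/2.
Pivot on row 1; the Z-row RHS becomes 6 − (-3/2)·(4/3) = 8.

8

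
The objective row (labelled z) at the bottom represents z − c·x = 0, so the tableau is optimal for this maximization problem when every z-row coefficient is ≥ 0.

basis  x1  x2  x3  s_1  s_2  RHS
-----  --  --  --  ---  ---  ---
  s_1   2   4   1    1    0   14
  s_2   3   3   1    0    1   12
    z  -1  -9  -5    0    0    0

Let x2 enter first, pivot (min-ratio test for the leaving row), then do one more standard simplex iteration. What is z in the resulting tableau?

Ratio test on column x2 — row 1: 14/4 = 7/2; row 2: 12/3 = 4. Minimum is 7/2 at row 1 (s_1 leaves); pivot element 4.
Pivot on row 1; the z-row RHS becomes 0 − (-9)·(7/2) = 63/2.
Next entering variable (most negative z-row entry -11/4): x3.
Ratio test on column x3 — row 1: (7/2)/(1/4) = 14; row 2: (3/2)/(1/4) = 6. Minimum is 6 at row 2 (s_2 leaves); pivot element 1/4.
After the second pivot the z-row RHS is 63/2 − (-11/4)·6 = 48.

48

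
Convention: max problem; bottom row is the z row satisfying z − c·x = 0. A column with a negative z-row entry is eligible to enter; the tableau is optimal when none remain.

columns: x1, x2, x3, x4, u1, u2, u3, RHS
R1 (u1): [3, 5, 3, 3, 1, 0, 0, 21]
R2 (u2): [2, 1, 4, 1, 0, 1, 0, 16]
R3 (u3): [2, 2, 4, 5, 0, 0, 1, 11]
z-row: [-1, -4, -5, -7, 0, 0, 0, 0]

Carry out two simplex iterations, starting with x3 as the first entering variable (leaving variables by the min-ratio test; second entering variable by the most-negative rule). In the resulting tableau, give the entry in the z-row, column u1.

3/7

Ratio test on column x3 — row 1: 21/3 = 7; row 2: 16/4 = 4; row 3: 11/4 = 11/4. Minimum is 11/4 at row 3 (u3 leaves); pivot element 4.
Divide row 3 by 4; eliminate column x3 from the other rows.
Second iteration: most negative z-row entry is -3/2 in column x2, so x2 enters.
Ratio test on column x2 — row 1: (51/4)/(7/2) = 51/14; row 2: entry -1 ≤ 0; row 3: (11/4)/(1/2) = 11/2. Minimum is 51/14 at row 1 (u1 leaves); pivot element 7/2.
Divide row 1 by 7/2; eliminate column x2 from the other rows.
After both pivots, the entry at the z-row, column u1 is 3/7.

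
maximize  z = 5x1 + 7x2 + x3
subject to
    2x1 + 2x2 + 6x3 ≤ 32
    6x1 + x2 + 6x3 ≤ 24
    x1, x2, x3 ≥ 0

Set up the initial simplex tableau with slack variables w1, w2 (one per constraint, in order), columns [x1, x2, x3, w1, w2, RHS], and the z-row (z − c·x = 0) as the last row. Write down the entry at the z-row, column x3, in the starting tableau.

-1

The z-row carries the negated objective coefficients: the x3 entry is -1.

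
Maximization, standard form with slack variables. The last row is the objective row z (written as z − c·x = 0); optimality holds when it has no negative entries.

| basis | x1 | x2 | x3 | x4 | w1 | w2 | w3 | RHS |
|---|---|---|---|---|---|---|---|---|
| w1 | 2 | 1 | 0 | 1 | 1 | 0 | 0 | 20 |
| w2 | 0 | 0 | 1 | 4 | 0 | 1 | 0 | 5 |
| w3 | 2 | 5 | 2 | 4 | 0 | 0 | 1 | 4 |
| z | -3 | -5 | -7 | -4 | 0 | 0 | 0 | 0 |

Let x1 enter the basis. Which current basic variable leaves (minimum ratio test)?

w3

Column x1 entries and ratios — w1: 20/2 = 10; w2: 0 ≤ 0, skip; w3: 4/2 = 2.
Smallest ratio is 2 in the row of w3, so w3 leaves.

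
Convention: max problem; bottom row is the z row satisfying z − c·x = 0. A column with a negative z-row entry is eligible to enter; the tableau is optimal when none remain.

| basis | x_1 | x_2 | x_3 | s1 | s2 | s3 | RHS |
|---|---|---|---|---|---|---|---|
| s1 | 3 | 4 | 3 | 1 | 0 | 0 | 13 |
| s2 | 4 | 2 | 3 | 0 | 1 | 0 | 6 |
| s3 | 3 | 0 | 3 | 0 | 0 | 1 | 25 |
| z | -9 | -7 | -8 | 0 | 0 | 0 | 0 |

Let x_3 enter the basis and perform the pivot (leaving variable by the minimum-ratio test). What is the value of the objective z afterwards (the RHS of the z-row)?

16

Ratio test on column x_3 — row 1: 13/3 = 13/3; row 2: 6/3 = 2; row 3: 25/3 = 25/3. Minimum is 2 at row 2 (s2 leaves); pivot element 3.
Pivot on row 2; the z-row RHS becomes 0 − (-8)·2 = 16.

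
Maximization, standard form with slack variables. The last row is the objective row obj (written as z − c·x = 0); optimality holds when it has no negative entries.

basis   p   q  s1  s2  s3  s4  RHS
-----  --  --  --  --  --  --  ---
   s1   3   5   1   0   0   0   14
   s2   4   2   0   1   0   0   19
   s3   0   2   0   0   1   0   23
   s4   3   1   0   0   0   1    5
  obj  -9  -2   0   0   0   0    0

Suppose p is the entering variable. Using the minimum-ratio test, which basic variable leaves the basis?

Column p entries and ratios — s1: 14/3 = 14/3; s2: 19/4 = 19/4; s3: 0 ≤ 0, skip; s4: 5/3 = 5/3.
Smallest ratio is 5/3 in the row of s4, so s4 leaves.

s4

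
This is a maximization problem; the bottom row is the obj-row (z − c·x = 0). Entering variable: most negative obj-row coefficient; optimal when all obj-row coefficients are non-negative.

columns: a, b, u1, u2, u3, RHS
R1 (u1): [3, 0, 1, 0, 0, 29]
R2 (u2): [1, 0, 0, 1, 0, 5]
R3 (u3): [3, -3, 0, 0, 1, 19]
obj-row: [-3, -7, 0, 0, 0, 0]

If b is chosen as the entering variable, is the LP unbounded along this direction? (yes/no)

yes

Every constraint-row entry in column b is ≤ 0, so increasing b is unbounded.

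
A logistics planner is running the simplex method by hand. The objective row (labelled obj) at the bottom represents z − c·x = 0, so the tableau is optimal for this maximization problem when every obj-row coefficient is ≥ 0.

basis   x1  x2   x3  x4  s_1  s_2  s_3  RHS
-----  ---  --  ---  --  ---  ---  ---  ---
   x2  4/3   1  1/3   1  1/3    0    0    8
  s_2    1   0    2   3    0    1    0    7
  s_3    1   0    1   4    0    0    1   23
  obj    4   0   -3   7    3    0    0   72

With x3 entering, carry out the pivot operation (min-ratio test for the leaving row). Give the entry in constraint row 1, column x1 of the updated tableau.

Ratio test on column x3 — row 1: 8/(1/3) = 24; row 2: 7/2 = 7/2; row 3: 23/1 = 23. Minimum is 7/2 at row 2 (s_2 leaves); pivot element 2.
Divide row 2 by 2; eliminate column x3 from the other rows.
Row 1 update in column x1: 4/3 − (1/3)·(1/2) = 7/6.

7/6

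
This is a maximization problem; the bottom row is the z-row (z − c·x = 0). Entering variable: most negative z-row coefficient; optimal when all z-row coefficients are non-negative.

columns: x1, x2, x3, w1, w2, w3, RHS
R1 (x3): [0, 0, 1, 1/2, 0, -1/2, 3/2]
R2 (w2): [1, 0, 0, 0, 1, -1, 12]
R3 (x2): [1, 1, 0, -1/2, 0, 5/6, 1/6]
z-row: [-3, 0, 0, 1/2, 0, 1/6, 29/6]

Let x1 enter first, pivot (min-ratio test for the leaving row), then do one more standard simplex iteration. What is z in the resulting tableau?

25/3

Ratio test on column x1 — row 1: entry 0 ≤ 0; row 2: 12/1 = 12; row 3: (1/6)/1 = 1/6. Minimum is 1/6 at row 3 (x2 leaves); pivot element 1.
Pivot on row 3; the z-row RHS becomes 29/6 − (-3)·(1/6) = 16/3.
Next entering variable (most negative z-row entry -1): w1.
Ratio test on column w1 — row 1: (3/2)/(1/2) = 3; row 2: (71/6)/(1/2) = 71/3; row 3: entry -1/2 ≤ 0. Minimum is 3 at row 1 (x3 leaves); pivot element 1/2.
After the second pivot the z-row RHS is 16/3 − (-1)·3 = 25/3.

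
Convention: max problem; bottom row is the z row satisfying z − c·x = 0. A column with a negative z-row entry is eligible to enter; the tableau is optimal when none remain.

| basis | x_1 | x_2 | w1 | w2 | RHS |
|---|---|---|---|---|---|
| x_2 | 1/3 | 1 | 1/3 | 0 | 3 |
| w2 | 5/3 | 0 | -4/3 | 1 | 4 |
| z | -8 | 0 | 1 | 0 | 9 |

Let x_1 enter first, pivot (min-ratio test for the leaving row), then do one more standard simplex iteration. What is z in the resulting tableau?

48

Ratio test on column x_1 — row 1: 3/(1/3) = 9; row 2: 4/(5/3) = 12/5. Minimum is 12/5 at row 2 (w2 leaves); pivot element 5/3.
Pivot on row 2; the z-row RHS becomes 9 − (-8)·(12/5) = 141/5.
Next entering variable (most negative z-row entry -27/5): w1.
Ratio test on column w1 — row 1: (11/5)/(3/5) = 11/3; row 2: entry -4/5 ≤ 0. Minimum is 11/3 at row 1 (x_2 leaves); pivot element 3/5.
After the second pivot the z-row RHS is 141/5 − (-27/5)·(11/3) = 48.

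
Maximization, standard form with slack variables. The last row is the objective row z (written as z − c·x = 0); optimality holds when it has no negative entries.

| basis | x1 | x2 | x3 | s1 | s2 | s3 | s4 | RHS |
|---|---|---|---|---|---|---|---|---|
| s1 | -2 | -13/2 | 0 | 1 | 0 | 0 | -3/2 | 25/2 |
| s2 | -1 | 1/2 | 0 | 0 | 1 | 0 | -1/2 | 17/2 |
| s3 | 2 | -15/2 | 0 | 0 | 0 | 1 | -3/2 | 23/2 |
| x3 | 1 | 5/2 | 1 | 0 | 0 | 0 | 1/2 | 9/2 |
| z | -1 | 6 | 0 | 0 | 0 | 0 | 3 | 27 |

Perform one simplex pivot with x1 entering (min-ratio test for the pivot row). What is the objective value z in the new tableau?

Ratio test on column x1 — row 1: entry -2 ≤ 0; row 2: entry -1 ≤ 0; row 3: (23/2)/2 = 23/4; row 4: (9/2)/1 = 9/2. Minimum is 9/2 at row 4 (x3 leaves); pivot element 1.
Pivot on row 4; the z-row RHS becomes 27 − (-1)·(9/2) = 63/2.

63/2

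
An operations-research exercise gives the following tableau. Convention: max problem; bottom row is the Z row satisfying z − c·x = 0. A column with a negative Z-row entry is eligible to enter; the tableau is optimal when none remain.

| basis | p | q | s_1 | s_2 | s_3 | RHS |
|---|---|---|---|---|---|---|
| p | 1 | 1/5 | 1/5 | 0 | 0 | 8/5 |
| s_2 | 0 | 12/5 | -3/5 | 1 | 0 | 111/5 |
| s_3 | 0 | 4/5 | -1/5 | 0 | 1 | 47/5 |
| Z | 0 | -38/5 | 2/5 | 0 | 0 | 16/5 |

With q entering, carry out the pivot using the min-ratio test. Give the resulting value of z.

Ratio test on column q — row 1: (8/5)/(1/5) = 8; row 2: (111/5)/(12/5) = 37/4; row 3: (47/5)/(4/5) = 47/4. Minimum is 8 at row 1 (p leaves); pivot element 1/5.
Pivot on row 1; the Z-row RHS becomes 16/5 − (-38/5)·8 = 64.

64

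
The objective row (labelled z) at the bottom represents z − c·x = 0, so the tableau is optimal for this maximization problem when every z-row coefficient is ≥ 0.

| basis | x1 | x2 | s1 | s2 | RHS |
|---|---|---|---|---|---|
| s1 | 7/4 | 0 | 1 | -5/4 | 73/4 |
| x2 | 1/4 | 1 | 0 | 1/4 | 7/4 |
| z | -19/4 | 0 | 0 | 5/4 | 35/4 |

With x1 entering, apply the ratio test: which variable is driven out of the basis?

x2

Column x1 entries and ratios — s1: (73/4)/(7/4) = 73/7; x2: (7/4)/(1/4) = 7.
Smallest ratio is 7 in the row of x2, so x2 leaves.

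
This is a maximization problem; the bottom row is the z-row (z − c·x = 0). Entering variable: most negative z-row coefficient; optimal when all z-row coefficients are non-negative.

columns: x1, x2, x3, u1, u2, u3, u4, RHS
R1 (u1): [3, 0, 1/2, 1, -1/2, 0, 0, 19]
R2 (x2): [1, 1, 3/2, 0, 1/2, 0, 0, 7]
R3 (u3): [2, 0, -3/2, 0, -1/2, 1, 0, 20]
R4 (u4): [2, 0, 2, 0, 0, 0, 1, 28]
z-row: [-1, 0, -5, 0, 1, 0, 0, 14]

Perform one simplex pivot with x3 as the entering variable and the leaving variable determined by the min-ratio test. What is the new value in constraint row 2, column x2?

Ratio test on column x3 — row 1: 19/(1/2) = 38; row 2: 7/(3/2) = 14/3; row 3: entry -3/2 ≤ 0; row 4: 28/2 = 14. Minimum is 14/3 at row 2 (x2 leaves); pivot element 3/2.
Divide row 2 by 3/2; eliminate column x3 from the other rows.
In the new row 2, the x2 entry is the old entry divided by the pivot: 1/(3/2) = 2/3.

2/3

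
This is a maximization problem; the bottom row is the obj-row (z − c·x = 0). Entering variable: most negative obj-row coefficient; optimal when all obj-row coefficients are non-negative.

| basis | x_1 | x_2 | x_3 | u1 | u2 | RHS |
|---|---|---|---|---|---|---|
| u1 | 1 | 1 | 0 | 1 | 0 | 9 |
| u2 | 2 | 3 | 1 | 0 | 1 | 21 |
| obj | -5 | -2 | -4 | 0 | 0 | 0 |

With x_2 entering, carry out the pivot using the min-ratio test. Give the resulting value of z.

14

Ratio test on column x_2 — row 1: 9/1 = 9; row 2: 21/3 = 7. Minimum is 7 at row 2 (u2 leaves); pivot element 3.
Pivot on row 2; the obj-row RHS becomes 0 − (-2)·7 = 14.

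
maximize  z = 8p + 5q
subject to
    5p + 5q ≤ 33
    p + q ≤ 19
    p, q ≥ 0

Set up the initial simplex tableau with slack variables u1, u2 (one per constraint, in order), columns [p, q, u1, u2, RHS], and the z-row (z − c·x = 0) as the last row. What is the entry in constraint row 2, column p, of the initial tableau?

Constraint 2 has coefficient 1 on p.

1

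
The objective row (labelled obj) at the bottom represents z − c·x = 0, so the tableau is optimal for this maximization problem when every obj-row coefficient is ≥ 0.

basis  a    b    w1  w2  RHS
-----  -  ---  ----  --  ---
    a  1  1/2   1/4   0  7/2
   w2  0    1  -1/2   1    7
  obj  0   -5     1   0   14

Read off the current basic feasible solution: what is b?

b is not in the basis, so in the current basic feasible solution b = 0.

0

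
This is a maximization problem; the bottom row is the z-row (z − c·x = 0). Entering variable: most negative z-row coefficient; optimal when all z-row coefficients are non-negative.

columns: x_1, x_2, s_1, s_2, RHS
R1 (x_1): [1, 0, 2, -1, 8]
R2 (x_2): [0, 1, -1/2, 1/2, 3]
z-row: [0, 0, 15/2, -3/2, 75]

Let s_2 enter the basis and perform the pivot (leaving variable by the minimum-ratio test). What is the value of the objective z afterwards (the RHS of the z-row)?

84

Ratio test on column s_2 — row 1: entry -1 ≤ 0; row 2: 3/(1/2) = 6. Minimum is 6 at row 2 (x_2 leaves); pivot element 1/2.
Pivot on row 2; the z-row RHS becomes 75 − (-3/2)·6 = 84.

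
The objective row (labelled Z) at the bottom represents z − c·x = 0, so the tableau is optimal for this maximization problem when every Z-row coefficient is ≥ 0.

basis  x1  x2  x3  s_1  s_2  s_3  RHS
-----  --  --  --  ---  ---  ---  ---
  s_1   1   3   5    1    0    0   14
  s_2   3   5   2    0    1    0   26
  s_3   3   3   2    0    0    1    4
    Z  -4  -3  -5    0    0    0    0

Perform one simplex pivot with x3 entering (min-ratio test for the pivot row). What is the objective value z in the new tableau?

10

Ratio test on column x3 — row 1: 14/5 = 14/5; row 2: 26/2 = 13; row 3: 4/2 = 2. Minimum is 2 at row 3 (s_3 leaves); pivot element 2.
Pivot on row 3; the Z-row RHS becomes 0 − (-5)·2 = 10.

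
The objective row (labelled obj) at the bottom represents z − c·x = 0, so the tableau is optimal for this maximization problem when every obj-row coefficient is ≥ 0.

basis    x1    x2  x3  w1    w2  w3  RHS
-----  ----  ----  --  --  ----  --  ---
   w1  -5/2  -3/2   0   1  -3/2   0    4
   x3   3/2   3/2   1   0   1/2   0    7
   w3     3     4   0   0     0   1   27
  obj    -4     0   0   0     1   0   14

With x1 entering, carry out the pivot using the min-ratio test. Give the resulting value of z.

98/3

Ratio test on column x1 — row 1: entry -5/2 ≤ 0; row 2: 7/(3/2) = 14/3; row 3: 27/3 = 9. Minimum is 14/3 at row 2 (x3 leaves); pivot element 3/2.
Pivot on row 2; the obj-row RHS becomes 14 − (-4)·(14/3) = 98/3.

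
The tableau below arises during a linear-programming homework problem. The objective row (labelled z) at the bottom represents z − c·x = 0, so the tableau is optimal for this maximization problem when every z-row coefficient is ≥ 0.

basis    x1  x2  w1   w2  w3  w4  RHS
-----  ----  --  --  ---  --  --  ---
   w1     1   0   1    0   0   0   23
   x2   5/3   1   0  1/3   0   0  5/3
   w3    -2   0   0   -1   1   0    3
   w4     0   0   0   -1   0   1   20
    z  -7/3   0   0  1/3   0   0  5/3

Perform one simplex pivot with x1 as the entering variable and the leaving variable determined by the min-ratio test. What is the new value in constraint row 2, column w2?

Ratio test on column x1 — row 1: 23/1 = 23; row 2: (5/3)/(5/3) = 1; row 3: entry -2 ≤ 0; row 4: entry 0 ≤ 0. Minimum is 1 at row 2 (x2 leaves); pivot element 5/3.
Divide row 2 by 5/3; eliminate column x1 from the other rows.
In the new row 2, the w2 entry is the old entry divided by the pivot: (1/3)/(5/3) = 1/5.

1/5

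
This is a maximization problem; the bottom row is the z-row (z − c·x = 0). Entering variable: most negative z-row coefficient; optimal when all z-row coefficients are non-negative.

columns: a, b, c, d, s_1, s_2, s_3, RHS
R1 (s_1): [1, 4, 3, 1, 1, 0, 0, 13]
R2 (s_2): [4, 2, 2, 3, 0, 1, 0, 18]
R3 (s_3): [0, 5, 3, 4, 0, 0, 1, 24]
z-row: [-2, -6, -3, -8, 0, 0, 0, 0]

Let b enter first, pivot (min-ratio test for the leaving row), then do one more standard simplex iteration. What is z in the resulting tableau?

Ratio test on column b — row 1: 13/4 = 13/4; row 2: 18/2 = 9; row 3: 24/5 = 24/5. Minimum is 13/4 at row 1 (s_1 leaves); pivot element 4.
Pivot on row 1; the z-row RHS becomes 0 − (-6)·(13/4) = 39/2.
Next entering variable (most negative z-row entry -13/2): d.
Ratio test on column d — row 1: (13/4)/(1/4) = 13; row 2: (23/2)/(5/2) = 23/5; row 3: (31/4)/(11/4) = 31/11. Minimum is 31/11 at row 3 (s_3 leaves); pivot element 11/4.
After the second pivot the z-row RHS is 39/2 − (-13/2)·(31/11) = 416/11.

416/11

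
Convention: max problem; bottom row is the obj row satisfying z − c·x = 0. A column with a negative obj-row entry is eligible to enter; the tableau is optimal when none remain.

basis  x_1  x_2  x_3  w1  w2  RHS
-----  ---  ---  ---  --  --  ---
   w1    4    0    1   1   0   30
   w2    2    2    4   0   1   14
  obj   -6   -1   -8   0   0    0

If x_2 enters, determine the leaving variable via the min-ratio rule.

Column x_2 entries and ratios — w1: 0 ≤ 0, skip; w2: 14/2 = 7.
Smallest ratio is 7 in the row of w2, so w2 leaves.

w2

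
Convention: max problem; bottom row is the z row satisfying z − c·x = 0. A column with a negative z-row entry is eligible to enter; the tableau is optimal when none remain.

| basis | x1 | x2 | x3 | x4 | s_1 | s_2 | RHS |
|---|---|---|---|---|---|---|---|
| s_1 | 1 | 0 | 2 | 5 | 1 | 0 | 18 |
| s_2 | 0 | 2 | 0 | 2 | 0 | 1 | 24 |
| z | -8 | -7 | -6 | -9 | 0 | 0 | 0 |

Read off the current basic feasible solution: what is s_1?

18

s_1 is basic (row 1); its value is the RHS of that row, 18.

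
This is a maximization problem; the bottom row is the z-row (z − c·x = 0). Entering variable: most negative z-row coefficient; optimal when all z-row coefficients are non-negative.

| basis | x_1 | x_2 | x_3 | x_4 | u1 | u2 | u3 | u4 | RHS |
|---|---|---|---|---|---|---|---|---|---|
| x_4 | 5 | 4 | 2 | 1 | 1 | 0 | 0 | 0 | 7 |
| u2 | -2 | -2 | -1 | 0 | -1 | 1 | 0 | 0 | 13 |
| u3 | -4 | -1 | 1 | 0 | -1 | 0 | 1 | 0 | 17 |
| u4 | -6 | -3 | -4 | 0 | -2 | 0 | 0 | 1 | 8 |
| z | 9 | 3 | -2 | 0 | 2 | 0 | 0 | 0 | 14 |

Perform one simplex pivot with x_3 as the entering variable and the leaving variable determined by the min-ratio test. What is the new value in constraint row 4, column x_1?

Ratio test on column x_3 — row 1: 7/2 = 7/2; row 2: entry -1 ≤ 0; row 3: 17/1 = 17; row 4: entry -4 ≤ 0. Minimum is 7/2 at row 1 (x_4 leaves); pivot element 2.
Divide row 1 by 2; eliminate column x_3 from the other rows.
Row 4 update in column x_1: -6 − (-4)·(5/2) = 4.

4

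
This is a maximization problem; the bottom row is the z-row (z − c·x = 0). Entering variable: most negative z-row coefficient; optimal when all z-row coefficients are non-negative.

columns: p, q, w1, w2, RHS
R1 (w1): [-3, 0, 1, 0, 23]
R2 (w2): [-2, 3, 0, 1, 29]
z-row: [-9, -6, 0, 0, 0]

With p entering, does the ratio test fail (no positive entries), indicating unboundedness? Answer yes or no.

yes

Every constraint-row entry in column p is ≤ 0, so increasing p is unbounded.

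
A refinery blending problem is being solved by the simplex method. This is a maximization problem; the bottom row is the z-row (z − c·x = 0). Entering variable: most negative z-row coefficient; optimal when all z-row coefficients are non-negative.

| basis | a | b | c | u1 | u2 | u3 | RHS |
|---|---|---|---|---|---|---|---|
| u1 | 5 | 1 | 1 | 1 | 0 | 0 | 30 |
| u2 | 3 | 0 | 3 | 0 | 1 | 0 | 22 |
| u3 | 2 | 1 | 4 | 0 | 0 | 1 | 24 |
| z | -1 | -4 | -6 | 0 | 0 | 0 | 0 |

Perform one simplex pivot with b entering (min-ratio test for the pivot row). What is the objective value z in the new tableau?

Ratio test on column b — row 1: 30/1 = 30; row 2: entry 0 ≤ 0; row 3: 24/1 = 24. Minimum is 24 at row 3 (u3 leaves); pivot element 1.
Pivot on row 3; the z-row RHS becomes 0 − (-4)·24 = 96.

96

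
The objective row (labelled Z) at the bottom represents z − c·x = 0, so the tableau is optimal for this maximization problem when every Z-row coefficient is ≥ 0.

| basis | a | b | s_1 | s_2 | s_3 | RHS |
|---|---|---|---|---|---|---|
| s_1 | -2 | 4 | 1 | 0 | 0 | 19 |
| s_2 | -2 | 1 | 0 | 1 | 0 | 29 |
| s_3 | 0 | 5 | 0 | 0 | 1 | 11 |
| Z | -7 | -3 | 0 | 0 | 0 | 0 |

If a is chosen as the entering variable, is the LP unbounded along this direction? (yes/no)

yes

Every constraint-row entry in column a is ≤ 0, so increasing a is unbounded.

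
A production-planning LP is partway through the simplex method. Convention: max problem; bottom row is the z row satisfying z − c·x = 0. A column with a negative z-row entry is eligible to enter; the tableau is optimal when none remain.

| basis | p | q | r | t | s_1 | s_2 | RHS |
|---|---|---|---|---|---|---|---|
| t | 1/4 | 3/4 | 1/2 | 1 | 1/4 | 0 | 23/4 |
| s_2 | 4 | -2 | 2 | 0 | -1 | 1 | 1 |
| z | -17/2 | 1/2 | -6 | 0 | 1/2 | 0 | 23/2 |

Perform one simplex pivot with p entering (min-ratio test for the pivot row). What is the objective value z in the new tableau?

Ratio test on column p — row 1: (23/4)/(1/4) = 23; row 2: 1/4 = 1/4. Minimum is 1/4 at row 2 (s_2 leaves); pivot element 4.
Pivot on row 2; the z-row RHS becomes 23/2 − (-17/2)·(1/4) = 109/8.

109/8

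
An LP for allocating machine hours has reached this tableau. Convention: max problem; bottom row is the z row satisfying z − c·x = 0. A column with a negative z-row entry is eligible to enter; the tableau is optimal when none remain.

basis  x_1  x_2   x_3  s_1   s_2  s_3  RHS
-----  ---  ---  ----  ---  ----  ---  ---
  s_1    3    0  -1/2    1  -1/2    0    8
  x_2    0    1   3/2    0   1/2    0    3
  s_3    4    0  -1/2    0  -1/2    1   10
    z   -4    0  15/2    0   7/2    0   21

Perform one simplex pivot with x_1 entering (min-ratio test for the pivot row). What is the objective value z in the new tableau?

31

Ratio test on column x_1 — row 1: 8/3 = 8/3; row 2: entry 0 ≤ 0; row 3: 10/4 = 5/2. Minimum is 5/2 at row 3 (s_3 leaves); pivot element 4.
Pivot on row 3; the z-row RHS becomes 21 − (-4)·(5/2) = 31.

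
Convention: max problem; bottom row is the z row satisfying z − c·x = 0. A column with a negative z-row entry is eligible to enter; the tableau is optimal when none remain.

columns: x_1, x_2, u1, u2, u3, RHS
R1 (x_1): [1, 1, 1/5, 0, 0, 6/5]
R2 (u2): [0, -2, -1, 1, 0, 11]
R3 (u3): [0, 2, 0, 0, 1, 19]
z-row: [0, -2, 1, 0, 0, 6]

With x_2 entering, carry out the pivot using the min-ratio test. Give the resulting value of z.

Ratio test on column x_2 — row 1: (6/5)/1 = 6/5; row 2: entry -2 ≤ 0; row 3: 19/2 = 19/2. Minimum is 6/5 at row 1 (x_1 leaves); pivot element 1.
Pivot on row 1; the z-row RHS becomes 6 − (-2)·(6/5) = 42/5.

42/5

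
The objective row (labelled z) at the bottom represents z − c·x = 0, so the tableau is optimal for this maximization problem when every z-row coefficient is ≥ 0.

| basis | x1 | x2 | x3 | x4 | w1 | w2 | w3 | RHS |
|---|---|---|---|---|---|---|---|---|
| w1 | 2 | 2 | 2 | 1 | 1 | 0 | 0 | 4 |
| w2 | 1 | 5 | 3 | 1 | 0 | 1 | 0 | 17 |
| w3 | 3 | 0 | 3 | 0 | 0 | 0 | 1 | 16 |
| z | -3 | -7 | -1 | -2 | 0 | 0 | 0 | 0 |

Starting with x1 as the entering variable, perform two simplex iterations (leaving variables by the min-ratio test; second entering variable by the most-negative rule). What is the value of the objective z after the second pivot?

14

Ratio test on column x1 — row 1: 4/2 = 2; row 2: 17/1 = 17; row 3: 16/3 = 16/3. Minimum is 2 at row 1 (w1 leaves); pivot element 2.
Pivot on row 1; the z-row RHS becomes 0 − (-3)·2 = 6.
Next entering variable (most negative z-row entry -4): x2.
Ratio test on column x2 — row 1: 2/1 = 2; row 2: 15/4 = 15/4; row 3: entry -3 ≤ 0. Minimum is 2 at row 1 (x1 leaves); pivot element 1.
After the second pivot the z-row RHS is 6 − (-4)·2 = 14.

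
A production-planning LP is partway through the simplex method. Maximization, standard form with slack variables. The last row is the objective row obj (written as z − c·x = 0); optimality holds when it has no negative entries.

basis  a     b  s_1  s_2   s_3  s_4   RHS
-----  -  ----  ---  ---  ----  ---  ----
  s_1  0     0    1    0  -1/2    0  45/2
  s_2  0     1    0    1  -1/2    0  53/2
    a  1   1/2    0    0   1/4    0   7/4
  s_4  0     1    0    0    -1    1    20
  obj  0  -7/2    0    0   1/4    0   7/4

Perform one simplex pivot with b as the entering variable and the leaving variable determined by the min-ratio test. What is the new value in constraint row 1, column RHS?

45/2

Ratio test on column b — row 1: entry 0 ≤ 0; row 2: (53/2)/1 = 53/2; row 3: (7/4)/(1/2) = 7/2; row 4: 20/1 = 20. Minimum is 7/2 at row 3 (a leaves); pivot element 1/2.
Divide row 3 by 1/2; eliminate column b from the other rows.
Row 1 update in column RHS: 45/2 − 0·(7/2) = 45/2.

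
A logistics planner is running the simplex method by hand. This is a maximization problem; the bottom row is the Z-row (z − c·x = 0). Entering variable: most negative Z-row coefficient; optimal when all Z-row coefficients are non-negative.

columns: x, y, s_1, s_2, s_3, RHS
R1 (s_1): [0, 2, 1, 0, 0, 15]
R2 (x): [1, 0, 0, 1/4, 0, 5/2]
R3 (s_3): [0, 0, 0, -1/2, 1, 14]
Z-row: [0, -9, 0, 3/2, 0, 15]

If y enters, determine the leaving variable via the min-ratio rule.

s_1

Column y entries and ratios — s_1: 15/2 = 15/2; x: 0 ≤ 0, skip; s_3: 0 ≤ 0, skip.
Smallest ratio is 15/2 in the row of s_1, so s_1 leaves.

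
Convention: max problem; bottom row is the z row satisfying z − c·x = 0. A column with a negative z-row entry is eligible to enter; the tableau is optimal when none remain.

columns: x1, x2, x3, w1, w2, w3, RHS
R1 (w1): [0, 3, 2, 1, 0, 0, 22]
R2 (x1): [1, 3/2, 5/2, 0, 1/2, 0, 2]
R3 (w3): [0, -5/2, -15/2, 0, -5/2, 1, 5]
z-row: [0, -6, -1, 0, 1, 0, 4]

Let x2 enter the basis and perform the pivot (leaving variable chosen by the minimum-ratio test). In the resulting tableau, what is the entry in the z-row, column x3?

9

Ratio test on column x2 — row 1: 22/3 = 22/3; row 2: 2/(3/2) = 4/3; row 3: entry -5/2 ≤ 0. Minimum is 4/3 at row 2 (x1 leaves); pivot element 3/2.
Divide row 2 by 3/2; eliminate column x2 from the other rows.
z-row update in column x3: -1 − (-6)·(5/3) = 9.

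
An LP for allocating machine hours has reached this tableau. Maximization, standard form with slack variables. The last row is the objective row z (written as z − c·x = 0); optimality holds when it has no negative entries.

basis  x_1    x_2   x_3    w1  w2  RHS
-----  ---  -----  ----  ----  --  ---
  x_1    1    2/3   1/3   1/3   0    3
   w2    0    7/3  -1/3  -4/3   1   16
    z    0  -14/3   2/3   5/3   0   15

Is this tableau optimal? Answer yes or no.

no

The z-row has a negative entry -14/3 in column x_2, so it is not optimal.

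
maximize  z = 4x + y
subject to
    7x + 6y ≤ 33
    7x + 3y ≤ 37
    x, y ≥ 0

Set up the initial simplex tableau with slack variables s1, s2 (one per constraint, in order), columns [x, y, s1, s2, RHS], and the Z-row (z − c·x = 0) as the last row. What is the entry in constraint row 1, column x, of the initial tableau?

7

Constraint 1 has coefficient 7 on x.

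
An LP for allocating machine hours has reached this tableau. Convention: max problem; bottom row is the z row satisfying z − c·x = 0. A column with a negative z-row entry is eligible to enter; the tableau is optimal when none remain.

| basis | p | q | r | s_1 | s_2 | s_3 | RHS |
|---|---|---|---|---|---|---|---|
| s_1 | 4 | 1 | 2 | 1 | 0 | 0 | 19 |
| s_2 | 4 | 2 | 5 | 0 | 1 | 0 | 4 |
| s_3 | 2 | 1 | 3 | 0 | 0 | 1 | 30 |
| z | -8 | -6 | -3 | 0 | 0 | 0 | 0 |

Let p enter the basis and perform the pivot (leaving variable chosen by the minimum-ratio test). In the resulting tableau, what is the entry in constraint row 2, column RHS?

1

Ratio test on column p — row 1: 19/4 = 19/4; row 2: 4/4 = 1; row 3: 30/2 = 15. Minimum is 1 at row 2 (s_2 leaves); pivot element 4.
Divide row 2 by 4; eliminate column p from the other rows.
In the new row 2, the RHS entry is the old entry divided by the pivot: 4/4 = 1.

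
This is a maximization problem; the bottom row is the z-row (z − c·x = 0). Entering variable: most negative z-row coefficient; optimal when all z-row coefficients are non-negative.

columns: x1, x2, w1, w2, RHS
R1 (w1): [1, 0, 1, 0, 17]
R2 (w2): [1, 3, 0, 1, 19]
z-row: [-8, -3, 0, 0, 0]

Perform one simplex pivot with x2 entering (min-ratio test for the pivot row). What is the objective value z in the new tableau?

Ratio test on column x2 — row 1: entry 0 ≤ 0; row 2: 19/3 = 19/3. Minimum is 19/3 at row 2 (w2 leaves); pivot element 3.
Pivot on row 2; the z-row RHS becomes 0 − (-3)·(19/3) = 19.

19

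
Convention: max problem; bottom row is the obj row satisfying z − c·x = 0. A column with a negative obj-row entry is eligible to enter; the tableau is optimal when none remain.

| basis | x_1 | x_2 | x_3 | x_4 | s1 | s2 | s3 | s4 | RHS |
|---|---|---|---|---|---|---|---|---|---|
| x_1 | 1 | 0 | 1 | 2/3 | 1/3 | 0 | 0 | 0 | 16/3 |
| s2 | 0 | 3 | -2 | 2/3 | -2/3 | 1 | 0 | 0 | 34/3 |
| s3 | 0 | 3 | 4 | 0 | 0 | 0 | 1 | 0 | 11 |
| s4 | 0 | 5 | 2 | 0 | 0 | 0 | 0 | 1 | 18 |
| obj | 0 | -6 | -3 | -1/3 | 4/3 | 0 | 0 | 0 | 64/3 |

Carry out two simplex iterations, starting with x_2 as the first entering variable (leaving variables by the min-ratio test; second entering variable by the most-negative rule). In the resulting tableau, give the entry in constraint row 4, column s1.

0

Ratio test on column x_2 — row 1: entry 0 ≤ 0; row 2: (34/3)/3 = 34/9; row 3: 11/3 = 11/3; row 4: 18/5 = 18/5. Minimum is 18/5 at row 4 (s4 leaves); pivot element 5.
Divide row 4 by 5; eliminate column x_2 from the other rows.
Second iteration: most negative obj-row entry is -3/5 in column x_3, so x_3 enters.
Ratio test on column x_3 — row 1: (16/3)/1 = 16/3; row 2: entry -16/5 ≤ 0; row 3: (1/5)/(14/5) = 1/14; row 4: (18/5)/(2/5) = 9. Minimum is 1/14 at row 3 (s3 leaves); pivot element 14/5.
Divide row 3 by 14/5; eliminate column x_3 from the other rows.
After both pivots, the entry at constraint row 4, column s1 is 0.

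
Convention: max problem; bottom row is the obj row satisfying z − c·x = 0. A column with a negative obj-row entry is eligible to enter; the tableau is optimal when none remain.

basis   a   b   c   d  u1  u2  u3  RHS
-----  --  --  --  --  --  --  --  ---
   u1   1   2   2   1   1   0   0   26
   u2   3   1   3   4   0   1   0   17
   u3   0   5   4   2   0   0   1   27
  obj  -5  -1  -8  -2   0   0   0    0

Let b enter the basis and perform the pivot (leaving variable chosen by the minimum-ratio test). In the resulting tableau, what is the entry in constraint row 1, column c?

2/5

Ratio test on column b — row 1: 26/2 = 13; row 2: 17/1 = 17; row 3: 27/5 = 27/5. Minimum is 27/5 at row 3 (u3 leaves); pivot element 5.
Divide row 3 by 5; eliminate column b from the other rows.
Row 1 update in column c: 2 − 2·(4/5) = 2/5.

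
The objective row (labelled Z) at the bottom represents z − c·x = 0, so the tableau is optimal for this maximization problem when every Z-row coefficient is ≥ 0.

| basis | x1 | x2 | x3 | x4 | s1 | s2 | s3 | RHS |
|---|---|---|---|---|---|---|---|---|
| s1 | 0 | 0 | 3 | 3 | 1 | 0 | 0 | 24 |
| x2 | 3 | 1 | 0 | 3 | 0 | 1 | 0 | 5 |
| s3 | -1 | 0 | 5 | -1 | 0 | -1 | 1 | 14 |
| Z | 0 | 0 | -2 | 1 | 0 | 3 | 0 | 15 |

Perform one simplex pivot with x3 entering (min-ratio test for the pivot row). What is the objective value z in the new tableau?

103/5

Ratio test on column x3 — row 1: 24/3 = 8; row 2: entry 0 ≤ 0; row 3: 14/5 = 14/5. Minimum is 14/5 at row 3 (s3 leaves); pivot element 5.
Pivot on row 3; the Z-row RHS becomes 15 − (-2)·(14/5) = 103/5.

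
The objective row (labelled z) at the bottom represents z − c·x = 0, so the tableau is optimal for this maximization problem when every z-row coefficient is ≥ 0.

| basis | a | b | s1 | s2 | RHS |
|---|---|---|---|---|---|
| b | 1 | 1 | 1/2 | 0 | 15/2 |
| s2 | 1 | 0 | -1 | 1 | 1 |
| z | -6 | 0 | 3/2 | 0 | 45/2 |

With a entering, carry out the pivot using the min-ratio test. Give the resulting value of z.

57/2

Ratio test on column a — row 1: (15/2)/1 = 15/2; row 2: 1/1 = 1. Minimum is 1 at row 2 (s2 leaves); pivot element 1.
Pivot on row 2; the z-row RHS becomes 45/2 − (-6)·1 = 57/2.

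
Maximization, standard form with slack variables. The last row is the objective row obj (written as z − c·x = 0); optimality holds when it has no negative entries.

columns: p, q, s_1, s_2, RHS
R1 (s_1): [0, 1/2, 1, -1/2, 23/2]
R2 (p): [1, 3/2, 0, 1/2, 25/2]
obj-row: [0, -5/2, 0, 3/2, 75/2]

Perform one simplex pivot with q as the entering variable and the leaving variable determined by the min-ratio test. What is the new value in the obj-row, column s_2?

7/3

Ratio test on column q — row 1: (23/2)/(1/2) = 23; row 2: (25/2)/(3/2) = 25/3. Minimum is 25/3 at row 2 (p leaves); pivot element 3/2.
Divide row 2 by 3/2; eliminate column q from the other rows.
obj-row update in column s_2: 3/2 − (-5/2)·(1/3) = 7/3.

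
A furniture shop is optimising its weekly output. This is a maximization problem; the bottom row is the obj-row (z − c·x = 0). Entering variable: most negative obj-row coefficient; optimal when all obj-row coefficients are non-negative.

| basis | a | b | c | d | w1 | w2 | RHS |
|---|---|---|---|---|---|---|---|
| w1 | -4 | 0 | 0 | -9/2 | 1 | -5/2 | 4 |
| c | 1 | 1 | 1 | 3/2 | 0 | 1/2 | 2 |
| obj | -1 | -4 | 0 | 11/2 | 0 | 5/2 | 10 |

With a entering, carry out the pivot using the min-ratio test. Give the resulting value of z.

12

Ratio test on column a — row 1: entry -4 ≤ 0; row 2: 2/1 = 2. Minimum is 2 at row 2 (c leaves); pivot element 1.
Pivot on row 2; the obj-row RHS becomes 10 − (-1)·2 = 12.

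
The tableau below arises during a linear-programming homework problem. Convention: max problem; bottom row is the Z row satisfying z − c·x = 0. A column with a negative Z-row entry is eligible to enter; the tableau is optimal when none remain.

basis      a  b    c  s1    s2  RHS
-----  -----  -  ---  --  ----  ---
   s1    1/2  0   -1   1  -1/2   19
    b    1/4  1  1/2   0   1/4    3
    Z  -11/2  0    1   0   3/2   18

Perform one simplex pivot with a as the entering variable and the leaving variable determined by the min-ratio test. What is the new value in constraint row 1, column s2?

-1

Ratio test on column a — row 1: 19/(1/2) = 38; row 2: 3/(1/4) = 12. Minimum is 12 at row 2 (b leaves); pivot element 1/4.
Divide row 2 by 1/4; eliminate column a from the other rows.
Row 1 update in column s2: -1/2 − (1/2)·1 = -1.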